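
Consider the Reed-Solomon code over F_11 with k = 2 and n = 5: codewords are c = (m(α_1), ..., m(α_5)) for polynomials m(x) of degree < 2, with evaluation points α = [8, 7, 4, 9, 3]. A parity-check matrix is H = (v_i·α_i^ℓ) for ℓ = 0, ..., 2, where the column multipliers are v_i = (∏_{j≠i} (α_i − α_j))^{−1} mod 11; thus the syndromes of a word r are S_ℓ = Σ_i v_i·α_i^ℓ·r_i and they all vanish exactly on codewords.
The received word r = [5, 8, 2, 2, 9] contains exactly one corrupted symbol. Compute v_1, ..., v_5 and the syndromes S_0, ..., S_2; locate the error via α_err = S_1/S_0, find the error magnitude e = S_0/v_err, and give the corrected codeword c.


S = (3, 1, 4), error at position 3, error magnitude e = 7, c = [5, 8, 6, 2, 9].

Step 1: column multipliers v_i = (∏_{j≠i}(α_i − α_j))^{−1} mod 11.
  i = 1 (α = 8): (8−7)(8−4)(8−9)(8−3) = 1·4·(−1)·5 = −20 ≡ 2, so v_1 = 2^{−1} = 6 (mod 11).
  i = 2 (α = 7): (7−8)(7−4)(7−9)(7−3) = (−1)·3·(−2)·4 = 24 ≡ 2, so v_2 = 2^{−1} = 6 (mod 11).
  i = 3 (α = 4): (4−8)(4−7)(4−9)(4−3) = (−4)·(−3)·(−5)·1 = −60 ≡ 6, so v_3 = 6^{−1} = 2 (mod 11).
  i = 4 (α = 9): (9−8)(9−7)(9−4)(9−3) = 1·2·5·6 = 60 ≡ 5, so v_4 = 5^{−1} = 9 (mod 11).
  i = 5 (α = 3): (3−8)(3−7)(3−4)(3−9) = (−5)·(−4)·(−1)·(−6) = 120 ≡ 10, so v_5 = 10^{−1} = 10 (mod 11).
  v = [6, 6, 2, 9, 10].
Step 2: syndromes of r = [5, 8, 2, 2, 9] (all sums mod 11).
  S_0 = Σ v_i r_i = 6·5 + 6·8 + 2·2 + 9·2 + 10·9 = 190 ≡ 3.
  S_1 = Σ v_i α_i r_i = 6·8·5 + 6·7·8 + 2·4·2 + 9·9·2 + 10·3·9 = 1024 ≡ 1.
  α_i^2 mod 11 = [9, 5, 5, 4, 9].
  S_2 = Σ v_i α_i^2 r_i = 6·9·5 + 6·5·8 + 2·5·2 + 9·4·2 + 10·9·9 = 1412 ≡ 4.
  S = (3, 1, 4) ≠ 0, so r is not a codeword (an error is present).
Step 3: locate the error. For a single error e at position i, S_ℓ = v_i·e·α_i^ℓ, so α_err = S_1/S_0.
  S_0^{−1} = 3^{−1} = 4 (mod 11), so α_err = 1·4 = 4 ≡ 4 = α_3. Error position i = 3.
  Consistency check: S_2/S_1 = 4·1 = 4 ≡ 4 = α_err ✓ (single-error assumption holds).
Step 4: error magnitude e = S_0/v_3 = S_0·∏_{j≠3}(α_3 − α_j) = 3·6 = 18 ≡ 7 (mod 11).
Step 5: correct position 3: c_3 = r_3 − e = 2 − 7 ≡ 6 (mod 11). Hence c = [5, 8, 6, 2, 9].
  Check: interpolating c through the α_i gives m(x) = 7 + 8·x (degree < 2) with m(α_i) = c_i for every i, so c is indeed a codeword.


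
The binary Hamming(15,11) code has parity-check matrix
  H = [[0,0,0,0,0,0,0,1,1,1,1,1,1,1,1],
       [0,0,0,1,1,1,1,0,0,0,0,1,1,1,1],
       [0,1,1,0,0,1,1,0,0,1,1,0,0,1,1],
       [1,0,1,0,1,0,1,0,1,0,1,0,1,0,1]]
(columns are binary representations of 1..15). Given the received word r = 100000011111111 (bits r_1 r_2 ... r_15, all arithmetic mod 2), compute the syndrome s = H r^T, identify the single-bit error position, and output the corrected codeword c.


s = (0, 0, 0, 1)^T, error position = 1, corrected codeword c = 000000011111111

Compute s = H r^T mod 2 one row at a time:
  s_1 = 1 + 1 + 1 + 1 + 1 + 1 + 1 + 1 = 8 ≡ 0 (mod 2).
  s_2 = 0 + 0 + 0 + 0 + 1 + 1 + 1 + 1 = 4 ≡ 0 (mod 2).
  s_3 = 0 + 0 + 0 + 0 + 1 + 1 + 1 + 1 = 4 ≡ 0 (mod 2).
  s_4 = 1 + 0 + 0 + 0 + 1 + 1 + 1 + 1 = 5 ≡ 1 (mod 2).
s = (0, 0, 0, 1)^T — this equals column 1 of H (binary 0001), so error is at position 1.
Correct: flip bit 1 of r = 100000011111111 to get c = 000000011111111.


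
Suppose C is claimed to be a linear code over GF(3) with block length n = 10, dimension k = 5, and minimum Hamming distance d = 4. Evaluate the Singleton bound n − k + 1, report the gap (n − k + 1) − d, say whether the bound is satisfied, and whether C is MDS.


Singleton RHS = n − k + 1 = 6, slack = 2, bound satisfied, not MDS.

Singleton bound: d ≤ n − k + 1.
Here n = 10, k = 5, so n − k + 1 = 6.
Given d = 4, check d ≤ 6: YES.
Slack = (n − k + 1) − d = 2.
The code is NOT MDS (slack = 2 > 0).
Description: the claimed parameters are [10, 5, 4]_3; such a code would be non-MDS.


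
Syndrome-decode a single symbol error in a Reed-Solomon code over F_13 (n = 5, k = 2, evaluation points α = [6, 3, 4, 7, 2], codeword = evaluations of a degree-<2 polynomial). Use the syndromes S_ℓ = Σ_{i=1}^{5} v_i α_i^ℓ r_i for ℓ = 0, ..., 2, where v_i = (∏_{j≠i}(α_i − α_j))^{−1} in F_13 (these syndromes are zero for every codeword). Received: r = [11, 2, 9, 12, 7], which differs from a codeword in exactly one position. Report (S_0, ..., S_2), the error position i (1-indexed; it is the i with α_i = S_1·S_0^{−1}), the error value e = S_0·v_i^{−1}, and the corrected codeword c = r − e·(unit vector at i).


S = (7, 8, 11), error at position 2, error magnitude e = 7, c = [11, 8, 9, 12, 7].

Step 1: column multipliers v_i = (∏_{j≠i}(α_i − α_j))^{−1} mod 13.
  i = 1 (α = 6): (6−3)(6−4)(6−7)(6−2) = 3·2·(−1)·4 = −24 ≡ 2, so v_1 = 2^{−1} = 7 (mod 13).
  i = 2 (α = 3): (3−6)(3−4)(3−7)(3−2) = (−3)·(−1)·(−4)·1 = −12 ≡ 1, so v_2 = 1^{−1} = 1 (mod 13).
  i = 3 (α = 4): (4−6)(4−3)(4−7)(4−2) = (−2)·1·(−3)·2 = 12 ≡ 12, so v_3 = 12^{−1} = 12 (mod 13).
  i = 4 (α = 7): (7−6)(7−3)(7−4)(7−2) = 1·4·3·5 = 60 ≡ 8, so v_4 = 8^{−1} = 5 (mod 13).
  i = 5 (α = 2): (2−6)(2−3)(2−4)(2−7) = (−4)·(−1)·(−2)·(−5) = 40 ≡ 1, so v_5 = 1^{−1} = 1 (mod 13).
  v = [7, 1, 12, 5, 1].
Step 2: syndromes of r = [11, 2, 9, 12, 7] (all sums mod 13).
  S_0 = Σ v_i r_i = 7·11 + 1·2 + 12·9 + 5·12 + 1·7 = 254 ≡ 7.
  S_1 = Σ v_i α_i r_i = 7·6·11 + 1·3·2 + 12·4·9 + 5·7·12 + 1·2·7 = 1334 ≡ 8.
  α_i^2 mod 13 = [10, 9, 3, 10, 4].
  S_2 = Σ v_i α_i^2 r_i = 7·10·11 + 1·9·2 + 12·3·9 + 5·10·12 + 1·4·7 = 1740 ≡ 11.
  S = (7, 8, 11) ≠ 0, so r is not a codeword (an error is present).
Step 3: locate the error. For a single error e at position i, S_ℓ = v_i·e·α_i^ℓ, so α_err = S_1/S_0.
  S_0^{−1} = 7^{−1} = 2 (mod 13), so α_err = 8·2 = 16 ≡ 3 = α_2. Error position i = 2.
  Consistency check: S_2/S_1 = 11·5 = 55 ≡ 3 = α_err ✓ (single-error assumption holds).
Step 4: error magnitude e = S_0/v_2 = S_0·∏_{j≠2}(α_2 − α_j) = 7·1 = 7 ≡ 7 (mod 13).
Step 5: correct position 2: c_2 = r_2 − e = 2 − 7 ≡ 8 (mod 13). Hence c = [11, 8, 9, 12, 7].
  Check: interpolating c through the α_i gives m(x) = 5 + 1·x (degree < 2) with m(α_i) = c_i for every i, so c is indeed a codeword.


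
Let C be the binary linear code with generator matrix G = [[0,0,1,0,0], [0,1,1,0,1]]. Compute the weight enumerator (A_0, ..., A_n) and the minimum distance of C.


Weight distribution: A_0 = 1, A_1 = 1, A_2 = 1, A_3 = 1. Minimum distance d = 1.

Enumerate all 2^2 = 4 messages m ∈ F_2^2.
For each, compute codeword c = mG in F_2^5, then tally its weight.
  m = 00 → c = 00000, weight = 0.
  m = 10 → c = 00100, weight = 1.
  m = 01 → c = 01101, weight = 3.
  m = 11 → c = 01001, weight = 2.
Tally weights:
  weight 0: 1 codewords.
  weight 1: 1 codewords.
  weight 2: 1 codewords.
  weight 3: 1 codewords.
Minimum distance d = smallest w > 0 with A_w > 0 = 1.
Sanity: Σ A_w = 4 = 2^2 = 4 ✓.


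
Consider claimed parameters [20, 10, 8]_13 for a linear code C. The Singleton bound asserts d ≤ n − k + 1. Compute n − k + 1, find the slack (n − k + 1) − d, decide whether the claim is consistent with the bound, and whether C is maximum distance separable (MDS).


Singleton RHS = n − k + 1 = 11, slack = 3, bound satisfied, not MDS.

Singleton bound: d ≤ n − k + 1.
Here n = 20, k = 10, so n − k + 1 = 11.
Given d = 8, check d ≤ 11: YES.
Slack = (n − k + 1) − d = 3.
The code is NOT MDS (slack = 3 > 0).
Description: the claimed parameters are [20, 10, 8]_13; such a code would be non-MDS.


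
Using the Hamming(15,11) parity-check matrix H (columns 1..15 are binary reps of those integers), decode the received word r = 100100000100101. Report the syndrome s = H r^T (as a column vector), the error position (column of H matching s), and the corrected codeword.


s = (1, 1, 0, 1)^T, error position = 13, corrected codeword c = 100100000100001

Compute s = H r^T mod 2 one row at a time:
  s_1 = 0 + 0 + 1 + 0 + 0 + 1 + 0 + 1 = 3 ≡ 1 (mod 2).
  s_2 = 1 + 0 + 0 + 0 + 0 + 1 + 0 + 1 = 3 ≡ 1 (mod 2).
  s_3 = 0 + 0 + 0 + 0 + 1 + 0 + 0 + 1 = 2 ≡ 0 (mod 2).
  s_4 = 1 + 0 + 0 + 0 + 0 + 0 + 1 + 1 = 3 ≡ 1 (mod 2).
s = (1, 1, 0, 1)^T — this equals column 13 of H (binary 1101), so error is at position 13.
Correct: flip bit 13 of r = 100100000100101 to get c = 100100000100001.


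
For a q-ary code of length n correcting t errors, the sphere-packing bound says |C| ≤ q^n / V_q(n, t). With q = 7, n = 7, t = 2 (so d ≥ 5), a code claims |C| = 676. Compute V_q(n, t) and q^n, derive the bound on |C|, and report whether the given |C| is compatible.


V_q(n, t) = 799, q^n = 823543, Hamming bound = 1030, |C| = 676 ≤ bound (satisfied).

Step 1: Compute V_q(n, t) = Σ_{j=0}^2 C(n, j) (q−1)^j.
  j = 0: C(7,0)·(6)^0 = 1·1 = 1.
  j = 1: C(7,1)·(6)^1 = 7·6 = 42.
  j = 2: C(7,2)·(6)^2 = 21·36 = 756.
  V_q(n, t) = 1 + 42 + 756 = 799.
Step 2: q^n = 7^7 = 823543.
Step 3: Hamming bound ⌊q^n / V_q(n,t)⌋ = ⌊823543/799⌋ = 1030.
Step 4: Compare |C| = 676 to 1030: satisfied.
The claimed |C| lies below the Hamming bound.


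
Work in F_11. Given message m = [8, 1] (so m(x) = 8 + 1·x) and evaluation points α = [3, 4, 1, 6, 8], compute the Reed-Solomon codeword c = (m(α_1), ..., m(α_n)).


c = [0, 1, 9, 3, 5]

Message polynomial: m(x) = 8 + 1·x (mod 11).
For each evaluation point α_i, compute m(α_i) mod 11:
  α_1 = 3: Horner steps 1 → 0, so m(3) = 0.
  α_2 = 4: Horner steps 1 → 1, so m(4) = 1.
  α_3 = 1: Horner steps 1 → 9, so m(1) = 9.
  α_4 = 6: Horner steps 1 → 3, so m(6) = 3.
  α_5 = 8: Horner steps 1 → 5, so m(8) = 5.
Codeword c = [0, 1, 9, 3, 5] ∈ F_11^5.


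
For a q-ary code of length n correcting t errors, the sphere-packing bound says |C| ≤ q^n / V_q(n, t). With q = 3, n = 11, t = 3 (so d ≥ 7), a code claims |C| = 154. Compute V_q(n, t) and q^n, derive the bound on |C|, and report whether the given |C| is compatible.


V_q(n, t) = 1563, q^n = 177147, Hamming bound = 113, |C| = 154 > bound (violated).

Step 1: Compute V_q(n, t) = Σ_{j=0}^3 C(n, j) (q−1)^j.
  j = 0: C(11,0)·(2)^0 = 1·1 = 1.
  j = 1: C(11,1)·(2)^1 = 11·2 = 22.
  j = 2: C(11,2)·(2)^2 = 55·4 = 220.
  j = 3: C(11,3)·(2)^3 = 165·8 = 1320.
  V_q(n, t) = 1 + 22 + 220 + 1320 = 1563.
Step 2: q^n = 3^11 = 177147.
Step 3: Hamming bound ⌊q^n / V_q(n,t)⌋ = ⌊177147/1563⌋ = 113.
Step 4: Compare |C| = 154 to 113: violated.
The claimed |C| lies above the Hamming bound, so no 3-ary code of length 11 with d ≥ 7 can have 154 codewords.


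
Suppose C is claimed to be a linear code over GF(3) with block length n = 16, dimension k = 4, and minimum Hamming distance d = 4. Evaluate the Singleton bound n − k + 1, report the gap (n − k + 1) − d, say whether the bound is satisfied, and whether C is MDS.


Singleton RHS = n − k + 1 = 13, slack = 9, bound satisfied, not MDS.

Singleton bound: d ≤ n − k + 1.
Here n = 16, k = 4, so n − k + 1 = 13.
Given d = 4, check d ≤ 13: YES.
Slack = (n − k + 1) − d = 9.
The code is NOT MDS (slack = 9 > 0).
Description: the claimed parameters are [16, 4, 4]_3; such a code would be non-MDS.


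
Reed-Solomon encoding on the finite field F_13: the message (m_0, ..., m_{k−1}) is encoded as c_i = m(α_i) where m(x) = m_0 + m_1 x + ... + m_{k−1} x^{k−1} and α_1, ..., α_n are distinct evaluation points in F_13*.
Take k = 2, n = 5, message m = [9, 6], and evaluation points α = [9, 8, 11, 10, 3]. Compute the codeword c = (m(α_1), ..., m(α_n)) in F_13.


c = [11, 5, 10, 4, 1]

Message polynomial: m(x) = 9 + 6·x (mod 13).
For each evaluation point α_i, compute m(α_i) mod 13:
  α_1 = 9: Horner steps 6 → 11, so m(9) = 11.
  α_2 = 8: Horner steps 6 → 5, so m(8) = 5.
  α_3 = 11: Horner steps 6 → 10, so m(11) = 10.
  α_4 = 10: Horner steps 6 → 4, so m(10) = 4.
  α_5 = 3: Horner steps 6 → 1, so m(3) = 1.
Codeword c = [11, 5, 10, 4, 1] ∈ F_13^5.


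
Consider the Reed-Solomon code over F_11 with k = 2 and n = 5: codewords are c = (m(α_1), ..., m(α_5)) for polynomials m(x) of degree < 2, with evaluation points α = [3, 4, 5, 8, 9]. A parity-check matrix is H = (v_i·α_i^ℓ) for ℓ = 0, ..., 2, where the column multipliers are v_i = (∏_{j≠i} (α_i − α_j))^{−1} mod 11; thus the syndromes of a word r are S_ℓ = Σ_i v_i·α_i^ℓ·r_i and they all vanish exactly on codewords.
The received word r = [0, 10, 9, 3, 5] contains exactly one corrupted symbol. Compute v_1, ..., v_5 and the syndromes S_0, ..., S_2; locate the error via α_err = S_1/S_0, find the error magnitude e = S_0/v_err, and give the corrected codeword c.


S = (5, 7, 1), error at position 4, error magnitude e = 8, c = [0, 10, 9, 6, 5].

Step 1: column multipliers v_i = (∏_{j≠i}(α_i − α_j))^{−1} mod 11.
  i = 1 (α = 3): (3−4)(3−5)(3−8)(3−9) = (−1)·(−2)·(−5)·(−6) = 60 ≡ 5, so v_1 = 5^{−1} = 9 (mod 11).
  i = 2 (α = 4): (4−3)(4−5)(4−8)(4−9) = 1·(−1)·(−4)·(−5) = −20 ≡ 2, so v_2 = 2^{−1} = 6 (mod 11).
  i = 3 (α = 5): (5−3)(5−4)(5−8)(5−9) = 2·1·(−3)·(−4) = 24 ≡ 2, so v_3 = 2^{−1} = 6 (mod 11).
  i = 4 (α = 8): (8−3)(8−4)(8−5)(8−9) = 5·4·3·(−1) = −60 ≡ 6, so v_4 = 6^{−1} = 2 (mod 11).
  i = 5 (α = 9): (9−3)(9−4)(9−5)(9−8) = 6·5·4·1 = 120 ≡ 10, so v_5 = 10^{−1} = 10 (mod 11).
  v = [9, 6, 6, 2, 10].
Step 2: syndromes of r = [0, 10, 9, 3, 5] (all sums mod 11).
  S_0 = Σ v_i r_i = 9·0 + 6·10 + 6·9 + 2·3 + 10·5 = 170 ≡ 5.
  S_1 = Σ v_i α_i r_i = 9·3·0 + 6·4·10 + 6·5·9 + 2·8·3 + 10·9·5 = 1008 ≡ 7.
  α_i^2 mod 11 = [9, 5, 3, 9, 4].
  S_2 = Σ v_i α_i^2 r_i = 9·9·0 + 6·5·10 + 6·3·9 + 2·9·3 + 10·4·5 = 716 ≡ 1.
  S = (5, 7, 1) ≠ 0, so r is not a codeword (an error is present).
Step 3: locate the error. For a single error e at position i, S_ℓ = v_i·e·α_i^ℓ, so α_err = S_1/S_0.
  S_0^{−1} = 5^{−1} = 9 (mod 11), so α_err = 7·9 = 63 ≡ 8 = α_4. Error position i = 4.
  Consistency check: S_2/S_1 = 1·8 = 8 ≡ 8 = α_err ✓ (single-error assumption holds).
Step 4: error magnitude e = S_0/v_4 = S_0·∏_{j≠4}(α_4 − α_j) = 5·6 = 30 ≡ 8 (mod 11).
Step 5: correct position 4: c_4 = r_4 − e = 3 − 8 ≡ 6 (mod 11). Hence c = [0, 10, 9, 6, 5].
  Check: interpolating c through the α_i gives m(x) = 3 + 10·x (degree < 2) with m(α_i) = c_i for every i, so c is indeed a codeword.


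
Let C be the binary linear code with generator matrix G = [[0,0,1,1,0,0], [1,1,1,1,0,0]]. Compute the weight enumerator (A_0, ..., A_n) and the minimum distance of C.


Weight distribution: A_0 = 1, A_2 = 2, A_4 = 1. Minimum distance d = 2.

Enumerate all 2^2 = 4 messages m ∈ F_2^2.
For each, compute codeword c = mG in F_2^6, then tally its weight.
  m = 00 → c = 000000, weight = 0.
  m = 10 → c = 001100, weight = 2.
  m = 01 → c = 111100, weight = 4.
  m = 11 → c = 110000, weight = 2.
Tally weights:
  weight 0: 1 codewords.
  weight 2: 2 codewords.
  weight 4: 1 codewords.
Minimum distance d = smallest w > 0 with A_w > 0 = 2.
Sanity: Σ A_w = 4 = 2^2 = 4 ✓.


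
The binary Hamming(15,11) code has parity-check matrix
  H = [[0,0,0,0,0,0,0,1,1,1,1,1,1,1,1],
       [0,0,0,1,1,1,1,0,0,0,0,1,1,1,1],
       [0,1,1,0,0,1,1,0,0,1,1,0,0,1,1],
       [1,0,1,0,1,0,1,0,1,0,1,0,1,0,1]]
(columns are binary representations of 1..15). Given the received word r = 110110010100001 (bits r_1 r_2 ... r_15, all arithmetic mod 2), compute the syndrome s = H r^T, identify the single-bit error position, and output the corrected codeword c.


s = (1, 1, 1, 1)^T, error position = 15, corrected codeword c = 110110010100000

Compute s = H r^T mod 2 one row at a time:
  s_1 = 1 + 0 + 1 + 0 + 0 + 0 + 0 + 1 = 3 ≡ 1 (mod 2).
  s_2 = 1 + 1 + 0 + 0 + 0 + 0 + 0 + 1 = 3 ≡ 1 (mod 2).
  s_3 = 1 + 0 + 0 + 0 + 1 + 0 + 0 + 1 = 3 ≡ 1 (mod 2).
  s_4 = 1 + 0 + 1 + 0 + 0 + 0 + 0 + 1 = 3 ≡ 1 (mod 2).
s = (1, 1, 1, 1)^T — this equals column 15 of H (binary 1111), so error is at position 15.
Correct: flip bit 15 of r = 110110010100001 to get c = 110110010100000.


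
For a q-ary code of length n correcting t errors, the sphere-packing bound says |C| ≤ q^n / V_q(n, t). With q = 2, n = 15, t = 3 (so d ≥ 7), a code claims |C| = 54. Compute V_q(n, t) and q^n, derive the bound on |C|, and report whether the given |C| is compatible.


V_q(n, t) = 576, q^n = 32768, Hamming bound = 56, |C| = 54 ≤ bound (satisfied).

Step 1: Compute V_q(n, t) = Σ_{j=0}^3 C(n, j) (q−1)^j.
  j = 0: C(15,0)·(1)^0 = 1·1 = 1.
  j = 1: C(15,1)·(1)^1 = 15·1 = 15.
  j = 2: C(15,2)·(1)^2 = 105·1 = 105.
  j = 3: C(15,3)·(1)^3 = 455·1 = 455.
  V_q(n, t) = 1 + 15 + 105 + 455 = 576.
Step 2: q^n = 2^15 = 32768.
Step 3: Hamming bound ⌊q^n / V_q(n,t)⌋ = ⌊32768/576⌋ = 56.
Step 4: Compare |C| = 54 to 56: satisfied.
The claimed |C| lies below the Hamming bound.


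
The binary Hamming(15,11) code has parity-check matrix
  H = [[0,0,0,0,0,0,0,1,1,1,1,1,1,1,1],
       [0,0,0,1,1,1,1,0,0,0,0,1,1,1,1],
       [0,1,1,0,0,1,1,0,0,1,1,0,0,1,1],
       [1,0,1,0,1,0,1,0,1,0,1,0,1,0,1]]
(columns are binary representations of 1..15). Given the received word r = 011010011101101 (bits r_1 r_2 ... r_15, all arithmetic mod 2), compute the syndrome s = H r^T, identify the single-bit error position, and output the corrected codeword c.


s = (0, 0, 0, 1)^T, error position = 1, corrected codeword c = 111010011101101

Compute s = H r^T mod 2 one row at a time:
  s_1 = 1 + 1 + 1 + 0 + 1 + 1 + 0 + 1 = 6 ≡ 0 (mod 2).
  s_2 = 0 + 1 + 0 + 0 + 1 + 1 + 0 + 1 = 4 ≡ 0 (mod 2).
  s_3 = 1 + 1 + 0 + 0 + 1 + 0 + 0 + 1 = 4 ≡ 0 (mod 2).
  s_4 = 0 + 1 + 1 + 0 + 1 + 0 + 1 + 1 = 5 ≡ 1 (mod 2).
s = (0, 0, 0, 1)^T — this equals column 1 of H (binary 0001), so error is at position 1.
Correct: flip bit 1 of r = 011010011101101 to get c = 111010011101101.


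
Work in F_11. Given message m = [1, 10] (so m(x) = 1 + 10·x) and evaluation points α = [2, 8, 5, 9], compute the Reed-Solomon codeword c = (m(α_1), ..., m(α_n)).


c = [10, 4, 7, 3]

Message polynomial: m(x) = 1 + 10·x (mod 11).
For each evaluation point α_i, compute m(α_i) mod 11:
  α_1 = 2: Horner steps 10 → 10, so m(2) = 10.
  α_2 = 8: Horner steps 10 → 4, so m(8) = 4.
  α_3 = 5: Horner steps 10 → 7, so m(5) = 7.
  α_4 = 9: Horner steps 10 → 3, so m(9) = 3.
Codeword c = [10, 4, 7, 3] ∈ F_11^4.


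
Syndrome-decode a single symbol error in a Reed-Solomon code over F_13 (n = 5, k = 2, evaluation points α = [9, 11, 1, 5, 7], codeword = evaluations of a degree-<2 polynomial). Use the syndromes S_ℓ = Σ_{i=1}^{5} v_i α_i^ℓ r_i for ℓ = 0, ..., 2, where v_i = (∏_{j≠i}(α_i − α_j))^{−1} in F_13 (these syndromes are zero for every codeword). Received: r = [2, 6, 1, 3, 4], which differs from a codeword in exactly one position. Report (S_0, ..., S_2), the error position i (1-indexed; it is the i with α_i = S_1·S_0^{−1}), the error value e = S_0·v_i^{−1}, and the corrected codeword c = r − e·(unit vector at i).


S = (5, 6, 2), error at position 1, error magnitude e = 10, c = [5, 6, 1, 3, 4].

Step 1: column multipliers v_i = (∏_{j≠i}(α_i − α_j))^{−1} mod 13.
  i = 1 (α = 9): (9−11)(9−1)(9−5)(9−7) = (−2)·8·4·2 = −128 ≡ 2, so v_1 = 2^{−1} = 7 (mod 13).
  i = 2 (α = 11): (11−9)(11−1)(11−5)(11−7) = 2·10·6·4 = 480 ≡ 12, so v_2 = 12^{−1} = 12 (mod 13).
  i = 3 (α = 1): (1−9)(1−11)(1−5)(1−7) = (−8)·(−10)·(−4)·(−6) = 1920 ≡ 9, so v_3 = 9^{−1} = 3 (mod 13).
  i = 4 (α = 5): (5−9)(5−11)(5−1)(5−7) = (−4)·(−6)·4·(−2) = −192 ≡ 3, so v_4 = 3^{−1} = 9 (mod 13).
  i = 5 (α = 7): (7−9)(7−11)(7−1)(7−5) = (−2)·(−4)·6·2 = 96 ≡ 5, so v_5 = 5^{−1} = 8 (mod 13).
  v = [7, 12, 3, 9, 8].
Step 2: syndromes of r = [2, 6, 1, 3, 4] (all sums mod 13).
  S_0 = Σ v_i r_i = 7·2 + 12·6 + 3·1 + 9·3 + 8·4 = 148 ≡ 5.
  S_1 = Σ v_i α_i r_i = 7·9·2 + 12·11·6 + 3·1·1 + 9·5·3 + 8·7·4 = 1280 ≡ 6.
  α_i^2 mod 13 = [3, 4, 1, 12, 10].
  S_2 = Σ v_i α_i^2 r_i = 7·3·2 + 12·4·6 + 3·1·1 + 9·12·3 + 8·10·4 = 977 ≡ 2.
  S = (5, 6, 2) ≠ 0, so r is not a codeword (an error is present).
Step 3: locate the error. For a single error e at position i, S_ℓ = v_i·e·α_i^ℓ, so α_err = S_1/S_0.
  S_0^{−1} = 5^{−1} = 8 (mod 13), so α_err = 6·8 = 48 ≡ 9 = α_1. Error position i = 1.
  Consistency check: S_2/S_1 = 2·11 = 22 ≡ 9 = α_err ✓ (single-error assumption holds).
Step 4: error magnitude e = S_0/v_1 = S_0·∏_{j≠1}(α_1 − α_j) = 5·2 = 10 ≡ 10 (mod 13).
Step 5: correct position 1: c_1 = r_1 − e = 2 − 10 ≡ 5 (mod 13). Hence c = [5, 6, 1, 3, 4].
  Check: interpolating c through the α_i gives m(x) = 7 + 7·x (degree < 2) with m(α_i) = c_i for every i, so c is indeed a codeword.


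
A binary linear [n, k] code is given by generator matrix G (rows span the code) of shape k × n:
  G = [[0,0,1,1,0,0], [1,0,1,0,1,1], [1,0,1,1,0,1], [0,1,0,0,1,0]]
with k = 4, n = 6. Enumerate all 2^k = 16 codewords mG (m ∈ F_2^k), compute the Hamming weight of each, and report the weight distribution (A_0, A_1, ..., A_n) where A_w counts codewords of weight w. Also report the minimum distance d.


Weight distribution: A_0 = 1, A_2 = 7, A_4 = 7, A_6 = 1. Minimum distance d = 2.

Enumerate all 2^4 = 16 messages m ∈ F_2^4.
For each, compute codeword c = mG in F_2^6, then tally its weight.
  m = 0000 → c = 000000, weight = 0.
  m = 1000 → c = 001100, weight = 2.
  m = 0100 → c = 101011, weight = 4.
  m = 1100 → c = 100111, weight = 4.
  m = 0010 → c = 101101, weight = 4.
  m = 1010 → c = 100001, weight = 2.
  m = 0110 → c = 000110, weight = 2.
  m = 1110 → c = 001010, weight = 2.
  m = 0001 → c = 010010, weight = 2.
  m = 1001 → c = 011110, weight = 4.
  m = 0101 → c = 111001, weight = 4.
  m = 1101 → c = 110101, weight = 4.
  m = 0011 → c = 111111, weight = 6.
  m = 1011 → c = 110011, weight = 4.
  m = 0111 → c = 010100, weight = 2.
  m = 1111 → c = 011000, weight = 2.
Tally weights:
  weight 0: 1 codewords.
  weight 2: 7 codewords.
  weight 4: 7 codewords.
  weight 6: 1 codewords.
Minimum distance d = smallest w > 0 with A_w > 0 = 2.
Sanity: Σ A_w = 16 = 2^4 = 16 ✓.


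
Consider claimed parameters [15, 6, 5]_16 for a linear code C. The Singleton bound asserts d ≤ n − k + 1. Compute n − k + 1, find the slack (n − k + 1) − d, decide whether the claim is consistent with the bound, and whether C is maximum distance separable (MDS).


Singleton RHS = n − k + 1 = 10, slack = 5, bound satisfied, not MDS.

Singleton bound: d ≤ n − k + 1.
Here n = 15, k = 6, so n − k + 1 = 10.
Given d = 5, check d ≤ 10: YES.
Slack = (n − k + 1) − d = 5.
The code is NOT MDS (slack = 5 > 0).
Description: the claimed parameters are [15, 6, 5]_16; such a code would be non-MDS.


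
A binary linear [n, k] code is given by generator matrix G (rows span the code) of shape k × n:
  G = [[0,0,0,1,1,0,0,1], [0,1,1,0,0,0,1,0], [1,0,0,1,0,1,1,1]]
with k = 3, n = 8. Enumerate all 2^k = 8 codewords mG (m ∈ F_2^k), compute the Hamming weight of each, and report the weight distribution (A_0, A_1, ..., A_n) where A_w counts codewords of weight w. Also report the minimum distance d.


Weight distribution: A_0 = 1, A_3 = 2, A_4 = 1, A_5 = 2, A_6 = 2. Minimum distance d = 3.

Enumerate all 2^3 = 8 messages m ∈ F_2^3.
For each, compute codeword c = mG in F_2^8, then tally its weight.
  m = 000 → c = 00000000, weight = 0.
  m = 100 → c = 00011001, weight = 3.
  m = 010 → c = 01100010, weight = 3.
  m = 110 → c = 01111011, weight = 6.
  m = 001 → c = 10010111, weight = 5.
  m = 101 → c = 10001110, weight = 4.
  m = 011 → c = 11110101, weight = 6.
  m = 111 → c = 11101100, weight = 5.
Tally weights:
  weight 0: 1 codewords.
  weight 3: 2 codewords.
  weight 4: 1 codewords.
  weight 5: 2 codewords.
  weight 6: 2 codewords.
Minimum distance d = smallest w > 0 with A_w > 0 = 3.
Sanity: Σ A_w = 8 = 2^3 = 8 ✓.


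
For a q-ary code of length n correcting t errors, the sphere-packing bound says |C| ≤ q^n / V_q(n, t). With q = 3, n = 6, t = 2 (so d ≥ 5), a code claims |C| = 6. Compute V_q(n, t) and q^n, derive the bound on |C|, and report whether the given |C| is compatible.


V_q(n, t) = 73, q^n = 729, Hamming bound = 9, |C| = 6 ≤ bound (satisfied).

Step 1: Compute V_q(n, t) = Σ_{j=0}^2 C(n, j) (q−1)^j.
  j = 0: C(6,0)·(2)^0 = 1·1 = 1.
  j = 1: C(6,1)·(2)^1 = 6·2 = 12.
  j = 2: C(6,2)·(2)^2 = 15·4 = 60.
  V_q(n, t) = 1 + 12 + 60 = 73.
Step 2: q^n = 3^6 = 729.
Step 3: Hamming bound ⌊q^n / V_q(n,t)⌋ = ⌊729/73⌋ = 9.
Step 4: Compare |C| = 6 to 9: satisfied.
The claimed |C| lies below the Hamming bound.


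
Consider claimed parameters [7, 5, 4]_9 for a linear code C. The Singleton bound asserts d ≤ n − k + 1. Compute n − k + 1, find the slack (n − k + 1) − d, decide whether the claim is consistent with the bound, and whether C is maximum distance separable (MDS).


Singleton RHS = n − k + 1 = 3, slack = -1, bound violated (no such code; not MDS).

Singleton bound: d ≤ n − k + 1.
Here n = 7, k = 5, so n − k + 1 = 3.
Given d = 4, check d ≤ 3: NO.
Slack = (n − k + 1) − d = -1.
The slack is negative: d = 4 exceeds n − k + 1 = 3 by 1, so the Singleton bound is violated and no linear [7, 5, 4]_9 code can exist. In particular it is not MDS (MDS requires d = n − k + 1 exactly).
Description: the claimed parameters are [7, 5, 4]_9; such a code would be impossible (violates the Singleton bound).


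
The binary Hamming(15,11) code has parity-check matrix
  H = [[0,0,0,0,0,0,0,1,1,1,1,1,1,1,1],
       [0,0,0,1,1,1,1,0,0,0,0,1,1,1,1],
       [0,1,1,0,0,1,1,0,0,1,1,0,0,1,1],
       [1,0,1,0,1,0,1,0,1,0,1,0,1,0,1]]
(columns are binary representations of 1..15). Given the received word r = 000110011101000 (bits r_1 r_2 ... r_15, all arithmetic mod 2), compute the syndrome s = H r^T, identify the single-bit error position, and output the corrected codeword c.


s = (0, 1, 1, 0)^T, error position = 6, corrected codeword c = 000111011101000

Compute s = H r^T mod 2 one row at a time:
  s_1 = 1 + 1 + 1 + 0 + 1 + 0 + 0 + 0 = 4 ≡ 0 (mod 2).
  s_2 = 1 + 1 + 0 + 0 + 1 + 0 + 0 + 0 = 3 ≡ 1 (mod 2).
  s_3 = 0 + 0 + 0 + 0 + 1 + 0 + 0 + 0 = 1 ≡ 1 (mod 2).
  s_4 = 0 + 0 + 1 + 0 + 1 + 0 + 0 + 0 = 2 ≡ 0 (mod 2).
s = (0, 1, 1, 0)^T — this equals column 6 of H (binary 0110), so error is at position 6.
Correct: flip bit 6 of r = 000110011101000 to get c = 000111011101000.


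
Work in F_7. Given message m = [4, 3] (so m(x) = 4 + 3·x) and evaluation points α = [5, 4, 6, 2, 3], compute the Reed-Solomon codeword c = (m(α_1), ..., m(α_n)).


c = [5, 2, 1, 3, 6]

Message polynomial: m(x) = 4 + 3·x (mod 7).
For each evaluation point α_i, compute m(α_i) mod 7:
  α_1 = 5: Horner steps 3 → 5, so m(5) = 5.
  α_2 = 4: Horner steps 3 → 2, so m(4) = 2.
  α_3 = 6: Horner steps 3 → 1, so m(6) = 1.
  α_4 = 2: Horner steps 3 → 3, so m(2) = 3.
  α_5 = 3: Horner steps 3 → 6, so m(3) = 6.
Codeword c = [5, 2, 1, 3, 6] ∈ F_7^5.


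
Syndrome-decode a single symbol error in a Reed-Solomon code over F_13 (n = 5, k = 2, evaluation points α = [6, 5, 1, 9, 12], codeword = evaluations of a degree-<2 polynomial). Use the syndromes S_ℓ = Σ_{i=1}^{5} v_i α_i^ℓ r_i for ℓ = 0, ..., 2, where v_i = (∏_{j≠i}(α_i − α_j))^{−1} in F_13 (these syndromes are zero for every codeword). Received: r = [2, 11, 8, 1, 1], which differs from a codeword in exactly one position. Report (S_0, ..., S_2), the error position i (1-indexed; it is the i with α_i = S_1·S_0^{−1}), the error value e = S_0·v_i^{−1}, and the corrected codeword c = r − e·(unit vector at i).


S = (5, 8, 5), error at position 5, error magnitude e = 1, c = [2, 11, 8, 1, 0].

Step 1: column multipliers v_i = (∏_{j≠i}(α_i − α_j))^{−1} mod 13.
  i = 1 (α = 6): (6−5)(6−1)(6−9)(6−12) = 1·5·(−3)·(−6) = 90 ≡ 12, so v_1 = 12^{−1} = 12 (mod 13).
  i = 2 (α = 5): (5−6)(5−1)(5−9)(5−12) = (−1)·4·(−4)·(−7) = −112 ≡ 5, so v_2 = 5^{−1} = 8 (mod 13).
  i = 3 (α = 1): (1−6)(1−5)(1−9)(1−12) = (−5)·(−4)·(−8)·(−11) = 1760 ≡ 5, so v_3 = 5^{−1} = 8 (mod 13).
  i = 4 (α = 9): (9−6)(9−5)(9−1)(9−12) = 3·4·8·(−3) = −288 ≡ 11, so v_4 = 11^{−1} = 6 (mod 13).
  i = 5 (α = 12): (12−6)(12−5)(12−1)(12−9) = 6·7·11·3 = 1386 ≡ 8, so v_5 = 8^{−1} = 5 (mod 13).
  v = [12, 8, 8, 6, 5].
Step 2: syndromes of r = [2, 11, 8, 1, 1] (all sums mod 13).
  S_0 = Σ v_i r_i = 12·2 + 8·11 + 8·8 + 6·1 + 5·1 = 187 ≡ 5.
  S_1 = Σ v_i α_i r_i = 12·6·2 + 8·5·11 + 8·1·8 + 6·9·1 + 5·12·1 = 762 ≡ 8.
  α_i^2 mod 13 = [10, 12, 1, 3, 1].
  S_2 = Σ v_i α_i^2 r_i = 12·10·2 + 8·12·11 + 8·1·8 + 6·3·1 + 5·1·1 = 1383 ≡ 5.
  S = (5, 8, 5) ≠ 0, so r is not a codeword (an error is present).
Step 3: locate the error. For a single error e at position i, S_ℓ = v_i·e·α_i^ℓ, so α_err = S_1/S_0.
  S_0^{−1} = 5^{−1} = 8 (mod 13), so α_err = 8·8 = 64 ≡ 12 = α_5. Error position i = 5.
  Consistency check: S_2/S_1 = 5·5 = 25 ≡ 12 = α_err ✓ (single-error assumption holds).
Step 4: error magnitude e = S_0/v_5 = S_0·∏_{j≠5}(α_5 − α_j) = 5·8 = 40 ≡ 1 (mod 13).
Step 5: correct position 5: c_5 = r_5 − e = 1 − 1 ≡ 0 (mod 13). Hence c = [2, 11, 8, 1, 0].
  Check: interpolating c through the α_i gives m(x) = 4 + 4·x (degree < 2) with m(α_i) = c_i for every i, so c is indeed a codeword.


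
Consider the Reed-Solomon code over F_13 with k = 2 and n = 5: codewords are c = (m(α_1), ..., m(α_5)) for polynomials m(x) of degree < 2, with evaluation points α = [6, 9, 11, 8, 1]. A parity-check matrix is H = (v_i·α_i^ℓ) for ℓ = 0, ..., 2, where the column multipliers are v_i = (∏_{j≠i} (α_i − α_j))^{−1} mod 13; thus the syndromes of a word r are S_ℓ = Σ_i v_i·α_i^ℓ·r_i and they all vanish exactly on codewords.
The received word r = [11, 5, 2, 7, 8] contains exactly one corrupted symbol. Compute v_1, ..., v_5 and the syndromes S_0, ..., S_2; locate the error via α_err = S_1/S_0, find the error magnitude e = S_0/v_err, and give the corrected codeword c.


S = (1, 11, 4), error at position 3, error magnitude e = 1, c = [11, 5, 1, 7, 8].

Step 1: column multipliers v_i = (∏_{j≠i}(α_i − α_j))^{−1} mod 13.
  i = 1 (α = 6): (6−9)(6−11)(6−8)(6−1) = (−3)·(−5)·(−2)·5 = −150 ≡ 6, so v_1 = 6^{−1} = 11 (mod 13).
  i = 2 (α = 9): (9−6)(9−11)(9−8)(9−1) = 3·(−2)·1·8 = −48 ≡ 4, so v_2 = 4^{−1} = 10 (mod 13).
  i = 3 (α = 11): (11−6)(11−9)(11−8)(11−1) = 5·2·3·10 = 300 ≡ 1, so v_3 = 1^{−1} = 1 (mod 13).
  i = 4 (α = 8): (8−6)(8−9)(8−11)(8−1) = 2·(−1)·(−3)·7 = 42 ≡ 3, so v_4 = 3^{−1} = 9 (mod 13).
  i = 5 (α = 1): (1−6)(1−9)(1−11)(1−8) = (−5)·(−8)·(−10)·(−7) = 2800 ≡ 5, so v_5 = 5^{−1} = 8 (mod 13).
  v = [11, 10, 1, 9, 8].
Step 2: syndromes of r = [11, 5, 2, 7, 8] (all sums mod 13).
  S_0 = Σ v_i r_i = 11·11 + 10·5 + 1·2 + 9·7 + 8·8 = 300 ≡ 1.
  S_1 = Σ v_i α_i r_i = 11·6·11 + 10·9·5 + 1·11·2 + 9·8·7 + 8·1·8 = 1766 ≡ 11.
  α_i^2 mod 13 = [10, 3, 4, 12, 1].
  S_2 = Σ v_i α_i^2 r_i = 11·10·11 + 10·3·5 + 1·4·2 + 9·12·7 + 8·1·8 = 2188 ≡ 4.
  S = (1, 11, 4) ≠ 0, so r is not a codeword (an error is present).
Step 3: locate the error. For a single error e at position i, S_ℓ = v_i·e·α_i^ℓ, so α_err = S_1/S_0.
  S_0^{−1} = 1^{−1} = 1 (mod 13), so α_err = 11·1 = 11 ≡ 11 = α_3. Error position i = 3.
  Consistency check: S_2/S_1 = 4·6 = 24 ≡ 11 = α_err ✓ (single-error assumption holds).
Step 4: error magnitude e = S_0/v_3 = S_0·∏_{j≠3}(α_3 − α_j) = 1·1 = 1 ≡ 1 (mod 13).
Step 5: correct position 3: c_3 = r_3 − e = 2 − 1 ≡ 1 (mod 13). Hence c = [11, 5, 1, 7, 8].
  Check: interpolating c through the α_i gives m(x) = 10 + 11·x (degree < 2) with m(α_i) = c_i for every i, so c is indeed a codeword.


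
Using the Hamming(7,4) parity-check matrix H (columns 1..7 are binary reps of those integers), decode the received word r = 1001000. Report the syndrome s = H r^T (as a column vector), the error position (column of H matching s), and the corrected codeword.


s = (1, 0, 1)^T, error position = 5, corrected codeword c = 1001100

Compute s = H r^T mod 2 one row at a time:
  s_1 = 1 + 0 + 0 + 0 = 1 ≡ 1 (mod 2).
  s_2 = 0 + 0 + 0 + 0 = 0 ≡ 0 (mod 2).
  s_3 = 1 + 0 + 0 + 0 = 1 ≡ 1 (mod 2).
s = (1, 0, 1)^T — this equals column 5 of H (binary 101), so error is at position 5.
Correct: flip bit 5 of r = 1001000 to get c = 1001100.


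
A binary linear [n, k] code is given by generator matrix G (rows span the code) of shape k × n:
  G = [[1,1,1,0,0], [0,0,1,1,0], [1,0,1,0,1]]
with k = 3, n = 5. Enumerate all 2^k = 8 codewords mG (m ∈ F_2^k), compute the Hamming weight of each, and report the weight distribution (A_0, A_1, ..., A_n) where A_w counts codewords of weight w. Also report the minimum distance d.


Weight distribution: A_0 = 1, A_2 = 2, A_3 = 4, A_4 = 1. Minimum distance d = 2.

Enumerate all 2^3 = 8 messages m ∈ F_2^3.
For each, compute codeword c = mG in F_2^5, then tally its weight.
  m = 000 → c = 00000, weight = 0.
  m = 100 → c = 11100, weight = 3.
  m = 010 → c = 00110, weight = 2.
  m = 110 → c = 11010, weight = 3.
  m = 001 → c = 10101, weight = 3.
  m = 101 → c = 01001, weight = 2.
  m = 011 → c = 10011, weight = 3.
  m = 111 → c = 01111, weight = 4.
Tally weights:
  weight 0: 1 codewords.
  weight 2: 2 codewords.
  weight 3: 4 codewords.
  weight 4: 1 codewords.
Minimum distance d = smallest w > 0 with A_w > 0 = 2.
Sanity: Σ A_w = 8 = 2^3 = 8 ✓.


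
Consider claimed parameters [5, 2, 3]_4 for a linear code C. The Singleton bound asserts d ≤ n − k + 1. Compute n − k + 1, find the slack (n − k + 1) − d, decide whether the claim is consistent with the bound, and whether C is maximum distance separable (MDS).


Singleton RHS = n − k + 1 = 4, slack = 1, bound satisfied, not MDS.

Singleton bound: d ≤ n − k + 1.
Here n = 5, k = 2, so n − k + 1 = 4.
Given d = 3, check d ≤ 4: YES.
Slack = (n − k + 1) − d = 1.
The code is NOT MDS (slack = 1 > 0).
Description: the claimed parameters are [5, 2, 3]_4; such a code would be non-MDS.


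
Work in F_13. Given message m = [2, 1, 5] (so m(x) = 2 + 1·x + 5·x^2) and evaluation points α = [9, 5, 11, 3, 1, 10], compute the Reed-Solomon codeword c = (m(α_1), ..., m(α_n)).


c = [0, 2, 7, 11, 8, 5]

Message polynomial: m(x) = 2 + 1·x + 5·x^2 (mod 13).
For each evaluation point α_i, compute m(α_i) mod 13:
  α_1 = 9: Horner steps 5 → 7 → 0, so m(9) = 0.
  α_2 = 5: Horner steps 5 → 0 → 2, so m(5) = 2.
  α_3 = 11: Horner steps 5 → 4 → 7, so m(11) = 7.
  α_4 = 3: Horner steps 5 → 3 → 11, so m(3) = 11.
  α_5 = 1: Horner steps 5 → 6 → 8, so m(1) = 8.
  α_6 = 10: Horner steps 5 → 12 → 5, so m(10) = 5.
Codeword c = [0, 2, 7, 11, 8, 5] ∈ F_13^6.


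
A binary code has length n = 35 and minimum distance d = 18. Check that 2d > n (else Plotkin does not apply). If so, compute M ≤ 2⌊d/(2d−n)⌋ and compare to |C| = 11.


Plotkin bound M ≤ 36; given |C| = 11 ≤ bound (satisfied).

Check applicability: 2d = 36, n = 35.
2d − n = 1 > 0, so Plotkin applies.
Compute d/(2d−n) = 18/1 ≈ 18.0000.
⌊d/(2d−n)⌋ = 18.
Plotkin bound: M ≤ 2·18 = 36.
Given |C| = 11, check: satisfied.
This |C| is below the Plotkin bound.


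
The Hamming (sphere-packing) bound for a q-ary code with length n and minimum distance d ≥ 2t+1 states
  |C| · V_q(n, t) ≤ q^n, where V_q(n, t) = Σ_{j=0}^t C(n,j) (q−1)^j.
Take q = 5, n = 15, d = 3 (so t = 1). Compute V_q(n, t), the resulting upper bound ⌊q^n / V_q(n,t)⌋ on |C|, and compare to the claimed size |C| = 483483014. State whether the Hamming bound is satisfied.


V_q(n, t) = 61, q^n = 30517578125, Hamming bound = 500288165, |C| = 483483014 ≤ bound (satisfied).

Step 1: Compute V_q(n, t) = Σ_{j=0}^1 C(n, j) (q−1)^j.
  j = 0: C(15,0)·(4)^0 = 1·1 = 1.
  j = 1: C(15,1)·(4)^1 = 15·4 = 60.
  V_q(n, t) = 1 + 60 = 61.
Step 2: q^n = 5^15 = 30517578125.
Step 3: Hamming bound ⌊q^n / V_q(n,t)⌋ = ⌊30517578125/61⌋ = 500288165.
Step 4: Compare |C| = 483483014 to 500288165: satisfied.
The claimed |C| lies below the Hamming bound.


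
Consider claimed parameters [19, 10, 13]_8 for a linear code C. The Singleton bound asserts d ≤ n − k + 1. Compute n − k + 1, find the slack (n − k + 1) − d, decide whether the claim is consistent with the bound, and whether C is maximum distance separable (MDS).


Singleton RHS = n − k + 1 = 10, slack = -3, bound violated (no such code; not MDS).

Singleton bound: d ≤ n − k + 1.
Here n = 19, k = 10, so n − k + 1 = 10.
Given d = 13, check d ≤ 10: NO.
Slack = (n − k + 1) − d = -3.
The slack is negative: d = 13 exceeds n − k + 1 = 10 by 3, so the Singleton bound is violated and no linear [19, 10, 13]_8 code can exist. In particular it is not MDS (MDS requires d = n − k + 1 exactly).
Description: the claimed parameters are [19, 10, 13]_8; such a code would be impossible (violates the Singleton bound).


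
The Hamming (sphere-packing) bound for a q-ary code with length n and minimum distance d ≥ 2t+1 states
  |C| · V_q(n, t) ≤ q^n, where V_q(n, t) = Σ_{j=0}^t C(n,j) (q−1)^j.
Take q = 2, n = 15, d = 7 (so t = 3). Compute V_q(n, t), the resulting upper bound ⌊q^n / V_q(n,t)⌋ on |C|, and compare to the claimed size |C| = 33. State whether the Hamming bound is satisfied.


V_q(n, t) = 576, q^n = 32768, Hamming bound = 56, |C| = 33 ≤ bound (satisfied).

Step 1: Compute V_q(n, t) = Σ_{j=0}^3 C(n, j) (q−1)^j.
  j = 0: C(15,0)·(1)^0 = 1·1 = 1.
  j = 1: C(15,1)·(1)^1 = 15·1 = 15.
  j = 2: C(15,2)·(1)^2 = 105·1 = 105.
  j = 3: C(15,3)·(1)^3 = 455·1 = 455.
  V_q(n, t) = 1 + 15 + 105 + 455 = 576.
Step 2: q^n = 2^15 = 32768.
Step 3: Hamming bound ⌊q^n / V_q(n,t)⌋ = ⌊32768/576⌋ = 56.
Step 4: Compare |C| = 33 to 56: satisfied.
The claimed |C| lies below the Hamming bound.


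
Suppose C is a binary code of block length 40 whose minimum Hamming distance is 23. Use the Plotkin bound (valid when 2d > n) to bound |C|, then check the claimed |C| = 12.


Plotkin bound M ≤ 6; given |C| = 12 > bound (violated).

Check applicability: 2d = 46, n = 40.
2d − n = 6 > 0, so Plotkin applies.
Compute d/(2d−n) = 23/6 ≈ 3.8333.
⌊d/(2d−n)⌋ = 3.
Plotkin bound: M ≤ 2·3 = 6.
Given |C| = 12, check: VIOLATED.
This |C| is above the Plotkin bound, so no binary code with n = 40, d = 23 and 12 codewords exists.


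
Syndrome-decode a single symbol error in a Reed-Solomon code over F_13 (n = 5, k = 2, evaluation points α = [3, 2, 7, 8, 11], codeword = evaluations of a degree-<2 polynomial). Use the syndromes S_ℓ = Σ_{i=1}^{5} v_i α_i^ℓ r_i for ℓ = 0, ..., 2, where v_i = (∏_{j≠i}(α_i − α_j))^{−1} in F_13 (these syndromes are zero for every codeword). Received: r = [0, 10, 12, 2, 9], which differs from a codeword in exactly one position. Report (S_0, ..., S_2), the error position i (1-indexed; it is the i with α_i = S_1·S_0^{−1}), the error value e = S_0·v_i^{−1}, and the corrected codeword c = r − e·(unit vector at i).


S = (4, 5, 3), error at position 5, error magnitude e = 11, c = [0, 10, 12, 2, 11].

Step 1: column multipliers v_i = (∏_{j≠i}(α_i − α_j))^{−1} mod 13.
  i = 1 (α = 3): (3−2)(3−7)(3−8)(3−11) = 1·(−4)·(−5)·(−8) = −160 ≡ 9, so v_1 = 9^{−1} = 3 (mod 13).
  i = 2 (α = 2): (2−3)(2−7)(2−8)(2−11) = (−1)·(−5)·(−6)·(−9) = 270 ≡ 10, so v_2 = 10^{−1} = 4 (mod 13).
  i = 3 (α = 7): (7−3)(7−2)(7−8)(7−11) = 4·5·(−1)·(−4) = 80 ≡ 2, so v_3 = 2^{−1} = 7 (mod 13).
  i = 4 (α = 8): (8−3)(8−2)(8−7)(8−11) = 5·6·1·(−3) = −90 ≡ 1, so v_4 = 1^{−1} = 1 (mod 13).
  i = 5 (α = 11): (11−3)(11−2)(11−7)(11−8) = 8·9·4·3 = 864 ≡ 6, so v_5 = 6^{−1} = 11 (mod 13).
  v = [3, 4, 7, 1, 11].
Step 2: syndromes of r = [0, 10, 12, 2, 9] (all sums mod 13).
  S_0 = Σ v_i r_i = 3·0 + 4·10 + 7·12 + 1·2 + 11·9 = 225 ≡ 4.
  S_1 = Σ v_i α_i r_i = 3·3·0 + 4·2·10 + 7·7·12 + 1·8·2 + 11·11·9 = 1773 ≡ 5.
  α_i^2 mod 13 = [9, 4, 10, 12, 4].
  S_2 = Σ v_i α_i^2 r_i = 3·9·0 + 4·4·10 + 7·10·12 + 1·12·2 + 11·4·9 = 1420 ≡ 3.
  S = (4, 5, 3) ≠ 0, so r is not a codeword (an error is present).
Step 3: locate the error. For a single error e at position i, S_ℓ = v_i·e·α_i^ℓ, so α_err = S_1/S_0.
  S_0^{−1} = 4^{−1} = 10 (mod 13), so α_err = 5·10 = 50 ≡ 11 = α_5. Error position i = 5.
  Consistency check: S_2/S_1 = 3·8 = 24 ≡ 11 = α_err ✓ (single-error assumption holds).
Step 4: error magnitude e = S_0/v_5 = S_0·∏_{j≠5}(α_5 − α_j) = 4·6 = 24 ≡ 11 (mod 13).
Step 5: correct position 5: c_5 = r_5 − e = 9 − 11 ≡ 11 (mod 13). Hence c = [0, 10, 12, 2, 11].
  Check: interpolating c through the α_i gives m(x) = 4 + 3·x (degree < 2) with m(α_i) = c_i for every i, so c is indeed a codeword.
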